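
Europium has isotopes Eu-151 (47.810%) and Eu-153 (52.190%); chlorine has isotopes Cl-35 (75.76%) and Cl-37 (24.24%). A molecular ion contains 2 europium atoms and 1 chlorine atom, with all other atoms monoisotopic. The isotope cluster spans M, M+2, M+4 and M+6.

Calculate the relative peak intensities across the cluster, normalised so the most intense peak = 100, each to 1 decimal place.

Europium pattern (n=2): 0.22857961 : 0.49904078 : 0.27237961
Chlorine pattern (n=1): 0.7576 : 0.2424
Convolve the two distributions (both contribute in 2-u steps):
  M: 0.22857961×0.7576 = 0.173172
  M+2: 0.22857961×0.2424 + 0.49904078×0.7576 = 0.433481
  M+4: 0.49904078×0.2424 + 0.27237961×0.7576 = 0.327322
  M+6: 0.27237961×0.2424 = 0.066025
Scale to base peak (0.433481) = 100: 39.9 : 100.0 : 75.5 : 15.2

39.9 : 100.0 : 75.5 : 15.2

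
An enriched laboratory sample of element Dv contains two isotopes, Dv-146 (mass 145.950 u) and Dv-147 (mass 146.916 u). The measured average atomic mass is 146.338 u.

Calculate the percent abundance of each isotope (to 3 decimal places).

Dv-146: 59.834%, Dv-147: 40.166%

Let x be the fractional abundance of Dv-146; then Dv-147 has abundance 1 − x.
145.950·x + 146.916·(1 − x) = 146.338
(145.950 − 146.916)·x = 146.338 − 146.916
x = -0.578 / -0.966 = 0.59834 → 59.834% Dv-146, 40.166% Dv-147.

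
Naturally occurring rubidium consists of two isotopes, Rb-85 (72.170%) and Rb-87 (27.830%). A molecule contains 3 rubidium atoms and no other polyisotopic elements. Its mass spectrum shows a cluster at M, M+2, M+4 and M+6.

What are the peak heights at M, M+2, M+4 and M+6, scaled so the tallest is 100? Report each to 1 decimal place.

Expanding (0.72170 + 0.27830)^3:
P(M) = 0.72170^3 = 0.375898
P(M+2) = 3 × 0.72170^2 × 0.27830^1 = 0.434858
P(M+4) = 3 × 0.72170^1 × 0.27830^2 = 0.167689
P(M+6) = 0.27830^3 = 0.021555
The M+2 peak is largest (0.434858); scaling to 100 gives 86.4 : 100.0 : 38.6 : 5.0.

86.4 : 100.0 : 38.6 : 5.0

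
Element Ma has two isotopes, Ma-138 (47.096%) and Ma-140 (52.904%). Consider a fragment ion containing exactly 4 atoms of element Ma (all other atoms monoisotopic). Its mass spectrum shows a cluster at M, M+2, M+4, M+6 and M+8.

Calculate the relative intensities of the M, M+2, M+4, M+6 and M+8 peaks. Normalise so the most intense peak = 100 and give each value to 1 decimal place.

Each Ma atom is independently Ma-138 (p = 0.47096) or Ma-140 (q = 0.52904); the cluster is the binomial expansion (p + q)^4.
P(M) = 0.47096^4 = 0.049197
P(M+2) = 4 × 0.47096^3 × 0.52904^1 = 0.221055
P(M+4) = 6 × 0.47096^2 × 0.52904^2 = 0.372474
P(M+6) = 4 × 0.47096^1 × 0.52904^3 = 0.278939
P(M+8) = 0.52904^4 = 0.078335
The M+4 peak is largest (0.372474); scaling to 100 gives 13.2 : 59.3 : 100.0 : 74.9 : 21.0.

13.2 : 59.3 : 100.0 : 74.9 : 21.0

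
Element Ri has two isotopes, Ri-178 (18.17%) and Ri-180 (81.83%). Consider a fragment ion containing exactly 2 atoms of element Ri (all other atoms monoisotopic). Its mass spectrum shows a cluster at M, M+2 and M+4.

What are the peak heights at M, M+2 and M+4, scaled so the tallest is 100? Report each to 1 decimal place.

Expanding (0.1817 + 0.8183)^2:
P(M) = 0.1817^2 = 0.033015
P(M+2) = 2 × 0.1817^1 × 0.8183^1 = 0.297370
P(M+4) = 0.8183^2 = 0.669615
The M+4 peak is largest (0.669615); scaling to 100 gives 4.9 : 44.4 : 100.0.

4.9 : 44.4 : 100.0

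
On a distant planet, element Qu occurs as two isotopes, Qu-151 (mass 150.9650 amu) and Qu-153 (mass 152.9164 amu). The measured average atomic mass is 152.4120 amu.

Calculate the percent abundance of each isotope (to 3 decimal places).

Qu-151: 25.848%, Qu-153: 74.152%

Writing the weighted mean with unknown fraction x of Qu-151:
150.9650·x + 152.9164·(1 − x) = 152.4120
(150.9650 − 152.9164)·x = 152.4120 − 152.9164
x = -0.5044 / -1.9514 = 0.25848 → 25.848% Qu-151, 74.152% Qu-153.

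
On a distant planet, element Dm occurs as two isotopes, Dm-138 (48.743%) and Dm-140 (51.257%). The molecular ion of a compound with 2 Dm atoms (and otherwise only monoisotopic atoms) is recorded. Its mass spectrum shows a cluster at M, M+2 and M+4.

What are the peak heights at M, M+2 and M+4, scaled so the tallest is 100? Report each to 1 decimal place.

The 2 Dm atoms are independent, so intensities follow the terms of (0.48743 + 0.51257)^2.
P(M) = 0.48743^2 = 0.237588
P(M+2) = 2 × 0.48743^1 × 0.51257^1 = 0.499684
P(M+4) = 0.51257^2 = 0.262728
The M+2 peak is largest (0.499684); scaling to 100 gives 47.5 : 100.0 : 52.6.

47.5 : 100.0 : 52.6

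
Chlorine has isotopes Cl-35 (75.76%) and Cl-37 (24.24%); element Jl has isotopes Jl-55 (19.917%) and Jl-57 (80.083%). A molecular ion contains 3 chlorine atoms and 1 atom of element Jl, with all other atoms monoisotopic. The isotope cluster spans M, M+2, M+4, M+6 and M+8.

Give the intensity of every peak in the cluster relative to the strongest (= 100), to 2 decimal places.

20.08 : 100.00 : 83.65 : 25.45 : 2.64

Chlorine pattern (n=3): 0.4348304 : 0.41738208 : 0.13354464 : 0.01424288
Element Jl pattern (n=1): 0.19917 : 0.80083
Convolve the two distributions (both contribute in 2-u steps):
  M: 0.4348304×0.19917 = 0.086605
  M+2: 0.4348304×0.80083 + 0.41738208×0.19917 = 0.431355
  M+4: 0.41738208×0.80083 + 0.13354464×0.19917 = 0.360850
  M+6: 0.13354464×0.80083 + 0.01424288×0.19917 = 0.109783
  M+8: 0.01424288×0.80083 = 0.011406
Scale to base peak (0.431355) = 100: 20.08 : 100.00 : 83.65 : 25.45 : 2.64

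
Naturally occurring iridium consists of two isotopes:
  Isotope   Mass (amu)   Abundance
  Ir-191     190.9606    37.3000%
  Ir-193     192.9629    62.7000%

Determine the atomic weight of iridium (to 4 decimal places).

Weight each isotope mass by its fractional abundance: 0.373000 × 190.9606 + 0.627000 × 192.9629
= 71.22830 + 120.98774 = 192.21604 amu

192.2160 amu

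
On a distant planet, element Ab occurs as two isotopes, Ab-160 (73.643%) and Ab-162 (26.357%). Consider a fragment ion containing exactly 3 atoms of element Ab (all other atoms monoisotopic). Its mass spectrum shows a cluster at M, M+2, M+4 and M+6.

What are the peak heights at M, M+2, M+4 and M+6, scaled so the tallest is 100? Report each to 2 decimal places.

93.14 : 100.00 : 35.79 : 4.27

The 3 Ab atoms are independent, so intensities follow the terms of (0.73643 + 0.26357)^3.
P(M) = 0.73643^3 = 0.399387
P(M+2) = 3 × 0.73643^2 × 0.26357^1 = 0.428825
P(M+4) = 3 × 0.73643^1 × 0.26357^2 = 0.153477
P(M+6) = 0.26357^3 = 0.018310
The M+2 peak is largest (0.428825); scaling to 100 gives 93.14 : 100.00 : 35.79 : 4.27.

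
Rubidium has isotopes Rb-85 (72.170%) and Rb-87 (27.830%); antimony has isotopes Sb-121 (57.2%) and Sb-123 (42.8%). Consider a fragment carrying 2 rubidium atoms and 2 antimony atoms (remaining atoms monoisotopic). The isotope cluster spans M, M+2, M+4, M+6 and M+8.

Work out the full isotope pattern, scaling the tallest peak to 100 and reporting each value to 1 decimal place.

44.1 : 100.0 : 82.1 : 28.9 : 3.7

Rubidium pattern (n=2): 0.52085089 : 0.40169822 : 0.07745089
Antimony pattern (n=2): 0.327184 : 0.489632 : 0.183184
Convolve the two distributions (both contribute in 2-u steps):
  M: 0.52085089×0.327184 = 0.170414
  M+2: 0.52085089×0.489632 + 0.40169822×0.327184 = 0.386454
  M+4: 0.52085089×0.183184 + 0.40169822×0.489632 + 0.07745089×0.327184 = 0.317437
  M+6: 0.40169822×0.183184 + 0.07745089×0.489632 = 0.111507
  M+8: 0.07745089×0.183184 = 0.014188
Scale to base peak (0.386454) = 100: 44.1 : 100.0 : 82.1 : 28.9 : 3.7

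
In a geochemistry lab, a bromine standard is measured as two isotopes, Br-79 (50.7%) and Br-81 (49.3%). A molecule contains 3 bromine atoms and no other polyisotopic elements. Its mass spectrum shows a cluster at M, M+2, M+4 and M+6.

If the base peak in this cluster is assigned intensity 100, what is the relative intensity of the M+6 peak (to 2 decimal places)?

(0.507 + 0.493)^3 gives M 0.1303, M+2 0.3802, M+4 0.3697, M+6 0.1198; the largest is M+2.
P(M+2) = C(3,1) × 0.507^2 × 0.493^1 = 3 × 0.257049 × 0.4930 = 0.380175 (base)
P(M+6) = C(3,3) × 0.507^0 × 0.493^3 = 1 × 1.0000 × 0.11982316 = 0.119823
Relative intensity = 0.119823 / 0.380175 × 100 = 31.52

31.52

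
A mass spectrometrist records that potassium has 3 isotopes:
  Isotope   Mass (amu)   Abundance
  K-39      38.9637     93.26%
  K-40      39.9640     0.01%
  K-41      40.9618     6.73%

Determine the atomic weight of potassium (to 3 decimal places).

39.098 amu

The abundance-weighted mean is 0.9326 × 38.9637 + 0.0001 × 39.9640 + 0.0673 × 40.9618
= 36.33755 + 0.00400 + 2.75673 = 39.09828 amu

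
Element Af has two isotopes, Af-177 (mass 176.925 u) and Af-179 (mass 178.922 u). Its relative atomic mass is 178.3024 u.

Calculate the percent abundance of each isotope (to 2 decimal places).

Let x be the fractional abundance of Af-177; then Af-179 has abundance 1 − x.
176.925·x + 178.922·(1 − x) = 178.3024
(176.925 − 178.922)·x = 178.3024 − 178.922
x = -0.6196 / -1.997 = 0.31027 → 31.03% Af-177, 68.97% Af-179.

Af-177: 31.03%, Af-179: 68.97%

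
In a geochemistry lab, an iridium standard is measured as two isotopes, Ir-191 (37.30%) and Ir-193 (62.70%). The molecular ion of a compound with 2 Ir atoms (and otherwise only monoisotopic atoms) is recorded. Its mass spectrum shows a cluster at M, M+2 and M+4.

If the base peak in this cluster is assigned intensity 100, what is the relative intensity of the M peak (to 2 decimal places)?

29.74

(0.3730 + 0.6270)^2 gives M 0.1391, M+2 0.4677, M+4 0.3931; the largest is M+2.
P(M+2) = C(2,1) × 0.3730^1 × 0.6270^1 = 2 × 0.3730 × 0.6270 = 0.467742 (base)
P(M) = C(2,0) × 0.3730^2 × 0.6270^0 = 1 × 0.139129 × 1.0000 = 0.139129
Relative intensity = 0.139129 / 0.467742 × 100 = 29.74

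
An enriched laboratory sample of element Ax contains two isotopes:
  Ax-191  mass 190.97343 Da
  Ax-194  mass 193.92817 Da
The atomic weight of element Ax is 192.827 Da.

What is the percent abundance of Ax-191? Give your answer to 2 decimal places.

With x = fraction of Ax-191 (so Ax-194 is 1 − x):
190.97343·x + 193.92817·(1 − x) = 192.827
(190.97343 − 193.92817)·x = 192.827 − 193.92817
x = -1.10117 / -2.95474 = 0.37268 → 37.27% Ax-191, 62.73% Ax-194.

37.27%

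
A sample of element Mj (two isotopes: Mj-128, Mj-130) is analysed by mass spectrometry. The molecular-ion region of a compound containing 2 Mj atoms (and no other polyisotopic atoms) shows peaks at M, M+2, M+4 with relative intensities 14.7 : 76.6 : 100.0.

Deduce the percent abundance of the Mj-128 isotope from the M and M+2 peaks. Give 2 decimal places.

27.74%

If p is the fraction of Mj that is Mj-128, then I(M+2)/I(M) = [C(2,1)·p^1·(1−p)] / p^2 = 2·(1−p)/p = 76.6/14.7 = 5.2109
(1−p)/p = 5.2109/2 = 2.6054  ⇒  p = 1/(1 + 2.6054) = 0.2774
Mj-128: 27.74%, Mj-130: 72.26%.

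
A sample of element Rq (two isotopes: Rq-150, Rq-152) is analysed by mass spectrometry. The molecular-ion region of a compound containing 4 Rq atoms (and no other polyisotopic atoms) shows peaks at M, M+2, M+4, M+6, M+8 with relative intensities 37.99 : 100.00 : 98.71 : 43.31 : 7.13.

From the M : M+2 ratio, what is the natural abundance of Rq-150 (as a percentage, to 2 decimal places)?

60.31%

Let p = fractional abundance of Rq-150. I(M+2)/I(M) = [C(4,1)·p^3·(1−p)] / p^4 = 4·(1−p)/p = 100.00/37.99 = 2.6323
(1−p)/p = 2.6323/4 = 0.6581  ⇒  p = 1/(1 + 0.6581) = 0.6031
Rq-150: 60.31%, Rq-152: 39.69%.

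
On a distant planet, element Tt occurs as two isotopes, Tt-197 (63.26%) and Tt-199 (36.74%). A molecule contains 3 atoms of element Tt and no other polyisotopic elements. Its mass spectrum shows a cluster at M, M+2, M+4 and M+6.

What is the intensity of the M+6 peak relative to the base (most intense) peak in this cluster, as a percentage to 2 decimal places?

11.24%

(0.6326 + 0.3674)^3 gives M 0.2532, M+2 0.4411, M+4 0.2562, M+6 0.0496; the largest is M+2.
P(M+2) = C(3,1) × 0.6326^2 × 0.3674^1 = 3 × 0.40018276 × 0.3674 = 0.441081 (base)
P(M+6) = C(3,3) × 0.6326^0 × 0.3674^3 = 1 × 1.0000 × 0.04959267 = 0.049593
Relative intensity = 0.049593 / 0.441081 × 100 = 11.24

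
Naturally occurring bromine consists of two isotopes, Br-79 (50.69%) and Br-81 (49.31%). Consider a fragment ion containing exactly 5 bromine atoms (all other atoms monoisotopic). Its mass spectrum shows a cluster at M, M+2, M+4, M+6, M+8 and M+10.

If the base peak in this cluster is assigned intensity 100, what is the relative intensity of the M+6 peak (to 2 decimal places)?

Term probabilities: M 0.0335, M+2 0.1628, M+4 0.3167, M+6 0.3081, M+8 0.1498, M+10 0.0292. Base peak = M+4.
P(M+4) = C(5,2) × 0.5069^3 × 0.4931^2 = 10 × 0.13024674 × 0.24314761 = 0.316692 (base)
P(M+6) = C(5,3) × 0.5069^2 × 0.4931^3 = 10 × 0.25694761 × 0.11989609 = 0.308070
Relative intensity = 0.308070 / 0.316692 × 100 = 97.28

97.28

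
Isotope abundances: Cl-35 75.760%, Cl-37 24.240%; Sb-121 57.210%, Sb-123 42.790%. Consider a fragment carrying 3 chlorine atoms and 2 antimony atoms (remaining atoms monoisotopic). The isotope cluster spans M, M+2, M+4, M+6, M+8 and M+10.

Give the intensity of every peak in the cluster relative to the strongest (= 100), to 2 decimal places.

Chlorine pattern (n=3): 0.4348304 : 0.41738208 : 0.13354464 : 0.01424288
Antimony pattern (n=2): 0.32729841 : 0.48960318 : 0.18309841
Convolve the two distributions (both contribute in 2-u steps):
  M: 0.4348304×0.32729841 = 0.142319
  M+2: 0.4348304×0.48960318 + 0.41738208×0.32729841 = 0.349503
  M+4: 0.4348304×0.18309841 + 0.41738208×0.48960318 + 0.13354464×0.32729841 = 0.327677
  M+6: 0.41738208×0.18309841 + 0.13354464×0.48960318 + 0.01424288×0.32729841 = 0.146468
  M+8: 0.13354464×0.18309841 + 0.01424288×0.48960318 = 0.031425
  M+10: 0.01424288×0.18309841 = 0.002608
Scale to base peak (0.349503) = 100: 40.72 : 100.00 : 93.76 : 41.91 : 8.99 : 0.75

40.72 : 100.00 : 93.76 : 41.91 : 8.99 : 0.75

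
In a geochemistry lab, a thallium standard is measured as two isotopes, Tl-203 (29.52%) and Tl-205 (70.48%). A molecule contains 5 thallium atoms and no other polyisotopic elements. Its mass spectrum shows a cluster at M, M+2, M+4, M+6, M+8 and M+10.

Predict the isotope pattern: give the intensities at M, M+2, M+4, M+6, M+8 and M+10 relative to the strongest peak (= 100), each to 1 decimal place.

Expanding (0.2952 + 0.7048)^5:
P(M) = 0.2952^5 = 0.002242
P(M+2) = 5 × 0.2952^4 × 0.7048^1 = 0.026761
P(M+4) = 10 × 0.2952^3 × 0.7048^2 = 0.127785
P(M+6) = 10 × 0.2952^2 × 0.7048^3 = 0.305092
P(M+8) = 5 × 0.2952^1 × 0.7048^4 = 0.364208
P(M+10) = 0.7048^5 = 0.173912
The M+8 peak is largest (0.364208); scaling to 100 gives 0.6 : 7.3 : 35.1 : 83.8 : 100.0 : 47.8.

0.6 : 7.3 : 35.1 : 83.8 : 100.0 : 47.8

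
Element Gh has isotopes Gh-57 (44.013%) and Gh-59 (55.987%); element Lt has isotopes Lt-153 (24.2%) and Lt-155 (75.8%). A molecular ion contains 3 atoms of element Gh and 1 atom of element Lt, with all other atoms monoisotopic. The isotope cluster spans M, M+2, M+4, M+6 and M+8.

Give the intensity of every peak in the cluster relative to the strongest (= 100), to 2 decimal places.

5.79 : 40.25 : 97.36 : 100.00 : 37.35

Element Gh pattern (n=3): 0.08525953 : 0.32536467 : 0.41388208 : 0.17549372
Element Lt pattern (n=1): 0.2420 : 0.7580
Convolve the two distributions (both contribute in 2-u steps):
  M: 0.08525953×0.2420 = 0.020633
  M+2: 0.08525953×0.7580 + 0.32536467×0.2420 = 0.143365
  M+4: 0.32536467×0.7580 + 0.41388208×0.2420 = 0.346786
  M+6: 0.41388208×0.7580 + 0.17549372×0.2420 = 0.356192
  M+8: 0.17549372×0.7580 = 0.133024
Scale to base peak (0.356192) = 100: 5.79 : 40.25 : 97.36 : 100.00 : 37.35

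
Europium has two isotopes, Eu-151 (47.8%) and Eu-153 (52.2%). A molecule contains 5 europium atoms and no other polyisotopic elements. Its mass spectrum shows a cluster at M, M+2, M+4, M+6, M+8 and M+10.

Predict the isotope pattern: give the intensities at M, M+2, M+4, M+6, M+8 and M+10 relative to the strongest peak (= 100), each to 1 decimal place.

7.7 : 41.9 : 91.6 : 100.0 : 54.6 : 11.9

The 5 Eu atoms are independent, so intensities follow the terms of (0.478 + 0.522)^5.
P(M) = 0.478^5 = 0.024954
P(M+2) = 5 × 0.478^4 × 0.522^1 = 0.136255
P(M+4) = 10 × 0.478^3 × 0.522^2 = 0.297594
P(M+6) = 10 × 0.478^2 × 0.522^3 = 0.324988
P(M+8) = 5 × 0.478^1 × 0.522^4 = 0.177452
P(M+10) = 0.522^5 = 0.038757
The M+6 peak is largest (0.324988); scaling to 100 gives 7.7 : 41.9 : 91.6 : 100.0 : 54.6 : 11.9.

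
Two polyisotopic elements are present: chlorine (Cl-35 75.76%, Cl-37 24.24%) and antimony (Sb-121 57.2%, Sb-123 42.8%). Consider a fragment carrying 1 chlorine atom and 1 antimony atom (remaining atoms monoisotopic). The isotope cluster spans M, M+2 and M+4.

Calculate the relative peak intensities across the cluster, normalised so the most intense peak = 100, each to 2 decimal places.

93.61 : 100.00 : 22.41

Chlorine pattern (n=1): 0.7576 : 0.2424
Antimony pattern (n=1): 0.5720 : 0.4280
Convolve the two distributions (both contribute in 2-u steps):
  M: 0.7576×0.5720 = 0.433347
  M+2: 0.7576×0.4280 + 0.2424×0.5720 = 0.462906
  M+4: 0.2424×0.4280 = 0.103747
Scale to base peak (0.462906) = 100: 93.61 : 100.00 : 22.41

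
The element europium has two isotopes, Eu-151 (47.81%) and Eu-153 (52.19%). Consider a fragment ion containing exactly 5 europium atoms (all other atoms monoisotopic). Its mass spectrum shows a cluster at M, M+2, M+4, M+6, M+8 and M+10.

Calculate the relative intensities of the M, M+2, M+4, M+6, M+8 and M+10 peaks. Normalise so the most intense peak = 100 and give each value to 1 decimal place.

Each Eu atom is independently Eu-151 (p = 0.4781) or Eu-153 (q = 0.5219); the cluster is the binomial expansion (p + q)^5.
P(M) = 0.4781^5 = 0.024980
P(M+2) = 5 × 0.4781^4 × 0.5219^1 = 0.136343
P(M+4) = 10 × 0.4781^3 × 0.5219^2 = 0.297667
P(M+6) = 10 × 0.4781^2 × 0.5219^3 = 0.324937
P(M+8) = 5 × 0.4781^1 × 0.5219^4 = 0.177353
P(M+10) = 0.5219^5 = 0.038720
The M+6 peak is largest (0.324937); scaling to 100 gives 7.7 : 42.0 : 91.6 : 100.0 : 54.6 : 11.9.

7.7 : 42.0 : 91.6 : 100.0 : 54.6 : 11.9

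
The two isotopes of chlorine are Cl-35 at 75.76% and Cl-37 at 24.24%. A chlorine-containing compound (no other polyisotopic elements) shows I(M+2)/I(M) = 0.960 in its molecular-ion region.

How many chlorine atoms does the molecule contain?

With n Cl atoms, P(M+2)/P(M) = C(n,1)·p^(n−1)q / p^n = n·q/p = n · 0.2424/0.7576.
n = 0.960 × 0.7576/0.2424 = 3.00 ≈ 3

3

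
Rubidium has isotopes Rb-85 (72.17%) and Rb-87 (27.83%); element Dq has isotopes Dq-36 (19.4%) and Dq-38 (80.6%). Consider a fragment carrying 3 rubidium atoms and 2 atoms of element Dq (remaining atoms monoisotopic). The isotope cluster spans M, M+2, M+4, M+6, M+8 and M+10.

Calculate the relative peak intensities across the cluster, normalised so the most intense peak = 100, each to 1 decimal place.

Rubidium pattern (n=3): 0.37589809 : 0.43485841 : 0.16768892 : 0.02155458
Element Dq pattern (n=2): 0.037636 : 0.312728 : 0.649636
Convolve the two distributions (both contribute in 2-u steps):
  M: 0.37589809×0.037636 = 0.014147
  M+2: 0.37589809×0.312728 + 0.43485841×0.037636 = 0.133920
  M+4: 0.37589809×0.649636 + 0.43485841×0.312728 + 0.16768892×0.037636 = 0.386500
  M+6: 0.43485841×0.649636 + 0.16768892×0.312728 + 0.02155458×0.037636 = 0.335752
  M+8: 0.16768892×0.649636 + 0.02155458×0.312728 = 0.115677
  M+10: 0.02155458×0.649636 = 0.014003
Scale to base peak (0.386500) = 100: 3.7 : 34.6 : 100.0 : 86.9 : 29.9 : 3.6

3.7 : 34.6 : 100.0 : 86.9 : 29.9 : 3.6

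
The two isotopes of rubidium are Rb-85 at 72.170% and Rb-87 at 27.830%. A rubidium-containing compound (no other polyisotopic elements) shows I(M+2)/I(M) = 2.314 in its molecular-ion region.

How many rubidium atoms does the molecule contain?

6

With n Rb atoms, P(M+2)/P(M) = C(n,1)·p^(n−1)q / p^n = n·q/p = n · 0.27830/0.72170.
n = 2.314 × 0.72170/0.27830 = 6.00 ≈ 6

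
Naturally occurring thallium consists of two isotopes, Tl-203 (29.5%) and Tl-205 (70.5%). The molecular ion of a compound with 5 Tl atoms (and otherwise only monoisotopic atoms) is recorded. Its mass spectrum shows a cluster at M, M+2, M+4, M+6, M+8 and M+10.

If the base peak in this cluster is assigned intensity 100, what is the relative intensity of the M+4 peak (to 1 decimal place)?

Binomial terms of (0.295 + 0.705)^5: M 0.0022, M+2 0.0267, M+4 0.1276, M+6 0.3049, M+8 0.3644, M+10 0.1742 → M+8 is the base peak.
P(M+8) = C(5,4) × 0.295^1 × 0.705^4 = 5 × 0.2950 × 0.24703385 = 0.364375 (base)
P(M+4) = C(5,2) × 0.295^3 × 0.705^2 = 10 × 0.02567237 × 0.497025 = 0.127598
Relative intensity = 0.127598 / 0.364375 × 100 = 35.0

35.0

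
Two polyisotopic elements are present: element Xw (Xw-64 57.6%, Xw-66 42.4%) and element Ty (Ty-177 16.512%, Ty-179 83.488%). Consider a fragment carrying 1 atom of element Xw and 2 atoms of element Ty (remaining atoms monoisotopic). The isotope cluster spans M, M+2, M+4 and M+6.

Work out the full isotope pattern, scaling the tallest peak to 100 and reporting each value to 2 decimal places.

3.03 : 32.87 : 100.00 : 57.01

Element Xw pattern (n=1): 0.5760 : 0.4240
Element Ty pattern (n=2): 0.02726461 : 0.27571077 : 0.69702461
Convolve the two distributions (both contribute in 2-u steps):
  M: 0.5760×0.02726461 = 0.015704
  M+2: 0.5760×0.27571077 + 0.4240×0.02726461 = 0.170370
  M+4: 0.5760×0.69702461 + 0.4240×0.27571077 = 0.518388
  M+6: 0.4240×0.69702461 = 0.295538
Scale to base peak (0.518388) = 100: 3.03 : 32.87 : 100.00 : 57.01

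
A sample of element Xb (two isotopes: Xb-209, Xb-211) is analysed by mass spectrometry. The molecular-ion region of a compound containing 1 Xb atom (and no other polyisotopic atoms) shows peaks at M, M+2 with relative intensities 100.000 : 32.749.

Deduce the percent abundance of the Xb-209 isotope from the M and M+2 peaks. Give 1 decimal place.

Let p = fractional abundance of Xb-209. I(M+2)/I(M) = [C(1,1)·p^0·(1−p)] / p^1 = 1·(1−p)/p = 32.749/100.000 = 0.3275
(1−p)/p = 0.3275/1 = 0.3275  ⇒  p = 1/(1 + 0.3275) = 0.7533
Xb-209: 75.3%, Xb-211: 24.7%.

75.3%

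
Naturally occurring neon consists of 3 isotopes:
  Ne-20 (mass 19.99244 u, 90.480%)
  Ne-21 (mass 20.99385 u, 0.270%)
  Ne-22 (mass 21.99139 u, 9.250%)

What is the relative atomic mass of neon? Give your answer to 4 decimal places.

The abundance-weighted mean is 0.90480 × 19.99244 + 0.00270 × 20.99385 + 0.09250 × 21.99139
= 18.089160 + 0.056683 + 2.034204 = 20.180047 u

20.1800 u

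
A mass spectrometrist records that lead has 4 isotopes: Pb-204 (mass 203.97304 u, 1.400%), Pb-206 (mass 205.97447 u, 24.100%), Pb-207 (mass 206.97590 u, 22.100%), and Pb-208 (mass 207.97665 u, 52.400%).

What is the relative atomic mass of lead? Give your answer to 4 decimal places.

Weight each isotope mass by its fractional abundance: 0.01400 × 203.97304 + 0.24100 × 205.97447 + 0.22100 × 206.97590 + 0.52400 × 207.97665
= 2.855623 + 49.639847 + 45.741674 + 108.979765 = 207.216909 u

207.2169 u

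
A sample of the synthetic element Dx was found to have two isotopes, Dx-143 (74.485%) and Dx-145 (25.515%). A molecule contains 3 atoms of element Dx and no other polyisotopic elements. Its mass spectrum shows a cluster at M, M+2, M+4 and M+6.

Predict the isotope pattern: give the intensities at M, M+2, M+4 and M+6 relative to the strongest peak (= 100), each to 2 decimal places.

Expanding (0.74485 + 0.25515)^3:
P(M) = 0.74485^3 = 0.413244
P(M+2) = 3 × 0.74485^2 × 0.25515^1 = 0.424673
P(M+4) = 3 × 0.74485^1 × 0.25515^2 = 0.145473
P(M+6) = 0.25515^3 = 0.016611
The M+2 peak is largest (0.424673); scaling to 100 gives 97.31 : 100.00 : 34.26 : 3.91.

97.31 : 100.00 : 34.26 : 3.91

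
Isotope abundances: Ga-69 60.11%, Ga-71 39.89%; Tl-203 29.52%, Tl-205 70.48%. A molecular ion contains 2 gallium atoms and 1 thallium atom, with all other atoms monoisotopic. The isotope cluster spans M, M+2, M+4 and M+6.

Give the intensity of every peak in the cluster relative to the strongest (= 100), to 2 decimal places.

26.92 : 100.00 : 97.16 : 28.30

Gallium pattern (n=2): 0.36132121 : 0.47955758 : 0.15912121
Thallium pattern (n=1): 0.2952 : 0.7048
Convolve the two distributions (both contribute in 2-u steps):
  M: 0.36132121×0.2952 = 0.106662
  M+2: 0.36132121×0.7048 + 0.47955758×0.2952 = 0.396225
  M+4: 0.47955758×0.7048 + 0.15912121×0.2952 = 0.384965
  M+6: 0.15912121×0.7048 = 0.112149
Scale to base peak (0.396225) = 100: 26.92 : 100.00 : 97.16 : 28.30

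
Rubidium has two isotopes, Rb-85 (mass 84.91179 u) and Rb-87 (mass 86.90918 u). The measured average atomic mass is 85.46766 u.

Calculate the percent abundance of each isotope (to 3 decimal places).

Writing the weighted mean with unknown fraction x of Rb-85:
84.91179·x + 86.90918·(1 − x) = 85.46766
(84.91179 − 86.90918)·x = 85.46766 − 86.90918
x = -1.44152 / -1.99739 = 0.72170 → 72.170% Rb-85, 27.830% Rb-87.

Rb-85: 72.170%, Rb-87: 27.830%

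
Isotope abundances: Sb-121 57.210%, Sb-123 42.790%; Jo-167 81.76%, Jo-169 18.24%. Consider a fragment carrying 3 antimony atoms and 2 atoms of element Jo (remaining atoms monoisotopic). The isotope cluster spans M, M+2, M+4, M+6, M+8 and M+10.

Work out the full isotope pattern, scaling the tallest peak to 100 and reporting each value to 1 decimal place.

Antimony pattern (n=3): 0.18724742 : 0.42015297 : 0.3142518 : 0.07834781
Element Jo pattern (n=2): 0.66846976 : 0.29826048 : 0.03326976
Convolve the two distributions (both contribute in 2-u steps):
  M: 0.18724742×0.66846976 = 0.125169
  M+2: 0.18724742×0.29826048 + 0.42015297×0.66846976 = 0.336708
  M+4: 0.18724742×0.03326976 + 0.42015297×0.29826048 + 0.3142518×0.66846976 = 0.341613
  M+6: 0.42015297×0.03326976 + 0.3142518×0.29826048 + 0.07834781×0.66846976 = 0.160080
  M+8: 0.3142518×0.03326976 + 0.07834781×0.29826048 = 0.033823
  M+10: 0.07834781×0.03326976 = 0.002607
Scale to base peak (0.341613) = 100: 36.6 : 98.6 : 100.0 : 46.9 : 9.9 : 0.8

36.6 : 98.6 : 100.0 : 46.9 : 9.9 : 0.8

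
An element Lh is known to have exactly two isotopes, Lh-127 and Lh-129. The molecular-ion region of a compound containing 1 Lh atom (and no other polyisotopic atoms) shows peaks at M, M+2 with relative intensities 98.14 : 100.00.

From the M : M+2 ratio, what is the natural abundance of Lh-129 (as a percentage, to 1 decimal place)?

Let p = fractional abundance of Lh-127. I(M+2)/I(M) = [C(1,1)·p^0·(1−p)] / p^1 = 1·(1−p)/p = 100.00/98.14 = 1.0190
(1−p)/p = 1.0190/1 = 1.0190  ⇒  p = 1/(1 + 1.0190) = 0.4953
Lh-127: 49.5%, Lh-129: 50.5%.

50.5%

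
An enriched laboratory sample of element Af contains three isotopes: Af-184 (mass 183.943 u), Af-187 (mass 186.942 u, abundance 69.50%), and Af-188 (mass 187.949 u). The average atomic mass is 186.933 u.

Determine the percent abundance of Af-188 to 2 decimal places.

Let x and y be the fractions of Af-184 and Af-188. Then x + y = 1 − 0.6950 = 0.3050 and 183.943x + 187.949y = 186.933 − 0.6950×186.942 = 57.00831.
Substituting: 183.943x + 187.949(0.3050 − x) = 57.00831
(183.943 − 187.949)x = -0.316135  ⇒  x = 0.07892, y = 0.22608
Af-184: 7.89%, Af-188: 22.61%.

22.61%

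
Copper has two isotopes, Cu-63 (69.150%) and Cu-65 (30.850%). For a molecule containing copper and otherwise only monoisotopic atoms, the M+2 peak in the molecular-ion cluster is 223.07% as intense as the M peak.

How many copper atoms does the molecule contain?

5

With n Cu atoms, P(M+2)/P(M) = C(n,1)·p^(n−1)q / p^n = n·q/p = n · 0.30850/0.69150.
n = 2.2307 × 0.69150/0.30850 = 5.00 ≈ 5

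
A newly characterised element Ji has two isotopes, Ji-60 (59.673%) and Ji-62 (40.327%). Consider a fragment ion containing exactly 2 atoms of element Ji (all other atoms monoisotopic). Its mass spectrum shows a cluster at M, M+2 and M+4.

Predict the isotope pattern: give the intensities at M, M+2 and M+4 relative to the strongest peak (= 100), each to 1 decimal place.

Each Ji atom is independently Ji-60 (p = 0.59673) or Ji-62 (q = 0.40327); the cluster is the binomial expansion (p + q)^2.
P(M) = 0.59673^2 = 0.356087
P(M+2) = 2 × 0.59673^1 × 0.40327^1 = 0.481287
P(M+4) = 0.40327^2 = 0.162627
The M+2 peak is largest (0.481287); scaling to 100 gives 74.0 : 100.0 : 33.8.

74.0 : 100.0 : 33.8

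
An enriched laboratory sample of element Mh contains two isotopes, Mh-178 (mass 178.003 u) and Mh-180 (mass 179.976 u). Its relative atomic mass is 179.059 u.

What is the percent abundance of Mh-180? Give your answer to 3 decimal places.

Let x be the fractional abundance of Mh-178; then Mh-180 has abundance 1 − x.
178.003·x + 179.976·(1 − x) = 179.059
(178.003 − 179.976)·x = 179.059 − 179.976
x = -0.917 / -1.973 = 0.46477 → 46.477% Mh-178, 53.523% Mh-180.

53.523%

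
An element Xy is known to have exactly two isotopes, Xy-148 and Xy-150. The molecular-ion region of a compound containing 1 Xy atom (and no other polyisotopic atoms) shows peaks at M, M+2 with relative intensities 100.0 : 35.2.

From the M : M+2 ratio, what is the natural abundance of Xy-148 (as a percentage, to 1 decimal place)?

Let p = fractional abundance of Xy-148. I(M+2)/I(M) = [C(1,1)·p^0·(1−p)] / p^1 = 1·(1−p)/p = 35.2/100.0 = 0.3520
(1−p)/p = 0.3520/1 = 0.3520  ⇒  p = 1/(1 + 0.3520) = 0.7396
Xy-148: 74.0%, Xy-150: 26.0%.

74.0%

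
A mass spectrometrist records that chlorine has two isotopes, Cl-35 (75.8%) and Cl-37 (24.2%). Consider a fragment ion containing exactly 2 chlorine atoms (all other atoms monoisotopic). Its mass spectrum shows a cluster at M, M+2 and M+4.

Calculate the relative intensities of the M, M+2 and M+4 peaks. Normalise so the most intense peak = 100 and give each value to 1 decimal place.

100.0 : 63.9 : 10.2

The 2 Cl atoms are independent, so intensities follow the terms of (0.758 + 0.242)^2.
P(M) = 0.758^2 = 0.574564
P(M+2) = 2 × 0.758^1 × 0.242^1 = 0.366872
P(M+4) = 0.242^2 = 0.058564
The M peak is largest (0.574564); scaling to 100 gives 100.0 : 63.9 : 10.2.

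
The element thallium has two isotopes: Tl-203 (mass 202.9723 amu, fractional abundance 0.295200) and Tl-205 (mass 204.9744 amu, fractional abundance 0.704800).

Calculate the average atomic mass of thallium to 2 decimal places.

The abundance-weighted mean is 0.295200 × 202.9723 + 0.704800 × 204.9744
= 59.91742 + 144.46596 = 204.38338 amu

204.38 amu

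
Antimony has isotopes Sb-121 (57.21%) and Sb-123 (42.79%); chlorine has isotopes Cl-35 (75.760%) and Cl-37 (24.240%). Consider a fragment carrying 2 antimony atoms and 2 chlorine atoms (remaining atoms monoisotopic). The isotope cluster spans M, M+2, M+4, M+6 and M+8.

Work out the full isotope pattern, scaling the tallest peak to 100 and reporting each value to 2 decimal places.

46.82 : 100.00 : 75.80 : 23.93 : 2.68

Antimony pattern (n=2): 0.32729841 : 0.48960318 : 0.18309841
Chlorine pattern (n=2): 0.57395776 : 0.36728448 : 0.05875776
Convolve the two distributions (both contribute in 2-u steps):
  M: 0.32729841×0.57395776 = 0.187855
  M+2: 0.32729841×0.36728448 + 0.48960318×0.57395776 = 0.401223
  M+4: 0.32729841×0.05875776 + 0.48960318×0.36728448 + 0.18309841×0.57395776 = 0.304146
  M+6: 0.48960318×0.05875776 + 0.18309841×0.36728448 = 0.096017
  M+8: 0.18309841×0.05875776 = 0.010758
Scale to base peak (0.401223) = 100: 46.82 : 100.00 : 75.80 : 23.93 : 2.68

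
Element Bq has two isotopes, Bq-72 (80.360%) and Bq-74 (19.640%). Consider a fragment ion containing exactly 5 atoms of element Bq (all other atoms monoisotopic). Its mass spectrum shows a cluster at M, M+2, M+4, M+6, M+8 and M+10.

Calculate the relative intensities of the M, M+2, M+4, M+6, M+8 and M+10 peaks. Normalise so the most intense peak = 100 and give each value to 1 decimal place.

81.8 : 100.0 : 48.9 : 11.9 : 1.5 : 0.1

Expanding (0.80360 + 0.19640)^5:
P(M) = 0.80360^5 = 0.335119
P(M+2) = 5 × 0.80360^4 × 0.19640^1 = 0.409516
P(M+4) = 10 × 0.80360^3 × 0.19640^2 = 0.200172
P(M+6) = 10 × 0.80360^2 × 0.19640^3 = 0.048922
P(M+8) = 5 × 0.80360^1 × 0.19640^4 = 0.005978
P(M+10) = 0.19640^5 = 0.000292
The M+2 peak is largest (0.409516); scaling to 100 gives 81.8 : 100.0 : 48.9 : 11.9 : 1.5 : 0.1.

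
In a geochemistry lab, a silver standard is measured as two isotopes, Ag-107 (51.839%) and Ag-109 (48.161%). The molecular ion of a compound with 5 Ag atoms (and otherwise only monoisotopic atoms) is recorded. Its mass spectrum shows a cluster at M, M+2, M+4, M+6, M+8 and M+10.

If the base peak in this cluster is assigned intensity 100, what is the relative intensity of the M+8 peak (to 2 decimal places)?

Binomial terms of (0.51839 + 0.48161)^5: M 0.0374, M+2 0.1739, M+4 0.3231, M+6 0.3002, M+8 0.1394, M+10 0.0259 → M+4 is the base peak.
P(M+4) = C(5,2) × 0.51839^3 × 0.48161^2 = 10 × 0.13930601 × 0.23194819 = 0.323118 (base)
P(M+8) = C(5,4) × 0.51839^1 × 0.48161^4 = 5 × 0.51839 × 0.05379996 = 0.139447
Relative intensity = 0.139447 / 0.323118 × 100 = 43.16

43.16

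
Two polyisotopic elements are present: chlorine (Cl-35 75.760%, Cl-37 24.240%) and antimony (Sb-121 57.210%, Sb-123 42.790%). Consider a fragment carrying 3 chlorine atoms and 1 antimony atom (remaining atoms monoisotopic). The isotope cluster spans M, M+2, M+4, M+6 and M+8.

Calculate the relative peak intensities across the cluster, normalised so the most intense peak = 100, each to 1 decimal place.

58.6 : 100.0 : 60.0 : 15.4 : 1.4

Chlorine pattern (n=3): 0.4348304 : 0.41738208 : 0.13354464 : 0.01424288
Antimony pattern (n=1): 0.5721 : 0.4279
Convolve the two distributions (both contribute in 2-u steps):
  M: 0.4348304×0.5721 = 0.248766
  M+2: 0.4348304×0.4279 + 0.41738208×0.5721 = 0.424848
  M+4: 0.41738208×0.4279 + 0.13354464×0.5721 = 0.254999
  M+6: 0.13354464×0.4279 + 0.01424288×0.5721 = 0.065292
  M+8: 0.01424288×0.4279 = 0.006095
Scale to base peak (0.424848) = 100: 58.6 : 100.0 : 60.0 : 15.4 : 1.4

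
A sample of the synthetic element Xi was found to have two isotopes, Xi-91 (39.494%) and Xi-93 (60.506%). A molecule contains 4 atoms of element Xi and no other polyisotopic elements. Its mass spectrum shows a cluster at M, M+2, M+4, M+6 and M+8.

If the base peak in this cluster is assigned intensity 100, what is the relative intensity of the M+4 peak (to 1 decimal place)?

97.9

Term probabilities: M 0.0243, M+2 0.1491, M+4 0.3426, M+6 0.3499, M+8 0.1340. Base peak = M+6.
P(M+6) = C(4,3) × 0.39494^1 × 0.60506^3 = 4 × 0.39494 × 0.22151102 = 0.349934 (base)
P(M+4) = C(4,2) × 0.39494^2 × 0.60506^2 = 6 × 0.1559776 × 0.3660976 = 0.342618
Relative intensity = 0.342618 / 0.349934 × 100 = 97.9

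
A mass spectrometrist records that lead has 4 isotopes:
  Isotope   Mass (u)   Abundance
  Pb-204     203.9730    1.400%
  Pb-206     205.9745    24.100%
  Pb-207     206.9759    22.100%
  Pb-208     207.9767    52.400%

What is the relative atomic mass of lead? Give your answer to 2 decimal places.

207.22 u

Ar = Σ fᵢ·mᵢ = 0.01400 × 203.9730 + 0.24100 × 205.9745 + 0.22100 × 206.9759 + 0.52400 × 207.9767
= 2.85562 + 49.63985 + 45.74167 + 108.97979 = 207.21693 u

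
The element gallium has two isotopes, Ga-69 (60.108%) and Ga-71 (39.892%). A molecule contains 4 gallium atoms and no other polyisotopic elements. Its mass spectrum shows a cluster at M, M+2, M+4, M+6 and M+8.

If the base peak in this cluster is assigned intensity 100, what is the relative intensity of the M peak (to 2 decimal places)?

37.67

(0.60108 + 0.39892)^4 gives M 0.1305, M+2 0.3465, M+4 0.3450, M+6 0.1526, M+8 0.0253; the largest is M+2.
P(M+2) = C(4,1) × 0.60108^3 × 0.39892^1 = 4 × 0.2171685 × 0.39892 = 0.346531 (base)
P(M) = C(4,0) × 0.60108^4 × 0.39892^0 = 1 × 0.13053564 × 1.0000 = 0.130536
Relative intensity = 0.130536 / 0.346531 × 100 = 37.67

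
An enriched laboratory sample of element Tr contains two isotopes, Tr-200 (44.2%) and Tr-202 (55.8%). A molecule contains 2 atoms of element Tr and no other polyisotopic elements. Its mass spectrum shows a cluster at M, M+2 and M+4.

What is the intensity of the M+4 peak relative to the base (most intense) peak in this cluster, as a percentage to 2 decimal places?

63.12%

(0.442 + 0.558)^2 gives M 0.1954, M+2 0.4933, M+4 0.3114; the largest is M+2.
P(M+2) = C(2,1) × 0.442^1 × 0.558^1 = 2 × 0.4420 × 0.5580 = 0.493272 (base)
P(M+4) = C(2,2) × 0.442^0 × 0.558^2 = 1 × 1.0000 × 0.311364 = 0.311364
Relative intensity = 0.311364 / 0.493272 × 100 = 63.12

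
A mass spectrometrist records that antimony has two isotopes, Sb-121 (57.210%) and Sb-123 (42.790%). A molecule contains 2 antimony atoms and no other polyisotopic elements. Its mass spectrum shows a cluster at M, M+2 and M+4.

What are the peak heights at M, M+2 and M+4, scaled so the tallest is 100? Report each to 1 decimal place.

Each Sb atom is independently Sb-121 (p = 0.57210) or Sb-123 (q = 0.42790); the cluster is the binomial expansion (p + q)^2.
P(M) = 0.57210^2 = 0.327298
P(M+2) = 2 × 0.57210^1 × 0.42790^1 = 0.489603
P(M+4) = 0.42790^2 = 0.183098
The M+2 peak is largest (0.489603); scaling to 100 gives 66.8 : 100.0 : 37.4.

66.8 : 100.0 : 37.4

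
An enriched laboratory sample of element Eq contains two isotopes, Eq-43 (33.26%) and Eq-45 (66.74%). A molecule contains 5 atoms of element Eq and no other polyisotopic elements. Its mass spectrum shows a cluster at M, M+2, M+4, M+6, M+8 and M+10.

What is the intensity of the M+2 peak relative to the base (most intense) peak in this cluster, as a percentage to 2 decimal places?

(0.3326 + 0.6674)^5 gives M 0.0041, M+2 0.0408, M+4 0.1639, M+6 0.3289, M+8 0.3299, M+10 0.1324; the largest is M+8.
P(M+8) = C(5,4) × 0.3326^1 × 0.6674^4 = 5 × 0.3326 × 0.19840144 = 0.329942 (base)
P(M+2) = C(5,1) × 0.3326^4 × 0.6674^1 = 5 × 0.0122374 × 0.6674 = 0.040836
Relative intensity = 0.040836 / 0.329942 × 100 = 12.38

12.38%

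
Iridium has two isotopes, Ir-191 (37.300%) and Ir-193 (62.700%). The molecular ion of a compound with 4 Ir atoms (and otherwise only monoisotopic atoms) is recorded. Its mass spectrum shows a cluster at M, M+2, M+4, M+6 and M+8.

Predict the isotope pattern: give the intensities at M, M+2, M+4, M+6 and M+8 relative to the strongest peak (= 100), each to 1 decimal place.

Each Ir atom is independently Ir-191 (p = 0.37300) or Ir-193 (q = 0.62700); the cluster is the binomial expansion (p + q)^4.
P(M) = 0.37300^4 = 0.019357
P(M+2) = 4 × 0.37300^3 × 0.62700^1 = 0.130153
P(M+4) = 6 × 0.37300^2 × 0.62700^2 = 0.328174
P(M+6) = 4 × 0.37300^1 × 0.62700^3 = 0.367766
P(M+8) = 0.62700^4 = 0.154550
The M+6 peak is largest (0.367766); scaling to 100 gives 5.3 : 35.4 : 89.2 : 100.0 : 42.0.

5.3 : 35.4 : 89.2 : 100.0 : 42.0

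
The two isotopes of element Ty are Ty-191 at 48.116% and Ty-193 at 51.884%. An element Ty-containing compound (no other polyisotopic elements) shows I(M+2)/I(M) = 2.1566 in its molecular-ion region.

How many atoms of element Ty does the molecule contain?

With n Ty atoms, P(M+2)/P(M) = C(n,1)·p^(n−1)q / p^n = n·q/p = n · 0.51884/0.48116.
n = 2.1566 × 0.48116/0.51884 = 2.00 ≈ 2

2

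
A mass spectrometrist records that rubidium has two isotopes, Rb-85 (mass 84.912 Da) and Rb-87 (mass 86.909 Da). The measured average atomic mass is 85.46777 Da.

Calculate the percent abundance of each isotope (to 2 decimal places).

Writing the weighted mean with unknown fraction x of Rb-85:
84.912·x + 86.909·(1 − x) = 85.46777
(84.912 − 86.909)·x = 85.46777 − 86.909
x = -1.44123 / -1.997 = 0.72170 → 72.17% Rb-85, 27.83% Rb-87.

Rb-85: 72.17%, Rb-87: 27.83%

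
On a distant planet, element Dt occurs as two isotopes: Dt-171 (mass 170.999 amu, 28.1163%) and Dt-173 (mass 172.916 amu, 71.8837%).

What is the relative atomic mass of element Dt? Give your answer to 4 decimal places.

The abundance-weighted mean is 0.281163 × 170.999 + 0.718837 × 172.916
= 48.07859 + 124.29842 = 172.37701 amu

172.3770 amu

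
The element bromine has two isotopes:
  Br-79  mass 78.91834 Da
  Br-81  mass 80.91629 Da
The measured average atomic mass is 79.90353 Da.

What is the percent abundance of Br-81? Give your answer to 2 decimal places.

Writing the weighted mean with unknown fraction x of Br-79:
78.91834·x + 80.91629·(1 − x) = 79.90353
(78.91834 − 80.91629)·x = 79.90353 − 80.91629
x = -1.01276 / -1.99795 = 0.50690 → 50.69% Br-79, 49.31% Br-81.

49.31%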